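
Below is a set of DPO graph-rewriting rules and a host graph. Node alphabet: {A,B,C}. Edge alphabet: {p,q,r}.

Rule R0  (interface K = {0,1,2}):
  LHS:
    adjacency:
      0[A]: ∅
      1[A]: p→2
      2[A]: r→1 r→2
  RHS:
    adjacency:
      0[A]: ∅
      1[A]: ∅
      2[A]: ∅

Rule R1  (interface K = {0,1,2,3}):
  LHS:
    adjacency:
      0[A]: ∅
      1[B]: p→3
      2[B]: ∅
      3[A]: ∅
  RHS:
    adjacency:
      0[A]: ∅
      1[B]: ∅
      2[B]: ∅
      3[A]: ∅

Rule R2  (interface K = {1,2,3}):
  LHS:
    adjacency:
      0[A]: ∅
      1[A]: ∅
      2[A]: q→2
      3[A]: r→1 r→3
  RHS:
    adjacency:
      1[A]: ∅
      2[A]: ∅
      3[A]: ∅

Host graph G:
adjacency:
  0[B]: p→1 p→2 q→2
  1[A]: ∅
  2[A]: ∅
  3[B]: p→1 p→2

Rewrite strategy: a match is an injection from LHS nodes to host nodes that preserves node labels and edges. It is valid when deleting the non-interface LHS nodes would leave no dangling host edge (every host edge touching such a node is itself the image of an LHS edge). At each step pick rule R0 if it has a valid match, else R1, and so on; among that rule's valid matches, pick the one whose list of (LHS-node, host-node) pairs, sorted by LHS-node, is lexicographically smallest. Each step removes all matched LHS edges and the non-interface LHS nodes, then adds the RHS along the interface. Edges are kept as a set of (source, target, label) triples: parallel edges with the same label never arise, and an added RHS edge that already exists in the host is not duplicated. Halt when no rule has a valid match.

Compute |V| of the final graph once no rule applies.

Answer: 4

Steps:
start.  V:4 E:5  edges: 0-p->1 0-p->2 0-q->2 3-p->1 3-p->2
1. fire R1 via {0↦1, 1↦0, 2↦3, 3↦2}  →  V:4 E:4  edges: 0-p->1 0-q->2 3-p->1 3-p->2
2. fire R1 via {0↦1, 1↦3, 2↦0, 3↦2}  →  V:4 E:3  edges: 0-p->1 0-q->2 3-p->1
3. fire R1 via {0↦2, 1↦0, 2↦3, 3↦1}  →  V:4 E:2  edges: 0-q->2 3-p->1
4. fire R1 via {0↦2, 1↦3, 2↦0, 3↦1}  →  V:4 E:1  edges: 0-q->2
halt: no rule applies after step 4
NF nodes: {0:B, 1:A, 2:A, 3:B}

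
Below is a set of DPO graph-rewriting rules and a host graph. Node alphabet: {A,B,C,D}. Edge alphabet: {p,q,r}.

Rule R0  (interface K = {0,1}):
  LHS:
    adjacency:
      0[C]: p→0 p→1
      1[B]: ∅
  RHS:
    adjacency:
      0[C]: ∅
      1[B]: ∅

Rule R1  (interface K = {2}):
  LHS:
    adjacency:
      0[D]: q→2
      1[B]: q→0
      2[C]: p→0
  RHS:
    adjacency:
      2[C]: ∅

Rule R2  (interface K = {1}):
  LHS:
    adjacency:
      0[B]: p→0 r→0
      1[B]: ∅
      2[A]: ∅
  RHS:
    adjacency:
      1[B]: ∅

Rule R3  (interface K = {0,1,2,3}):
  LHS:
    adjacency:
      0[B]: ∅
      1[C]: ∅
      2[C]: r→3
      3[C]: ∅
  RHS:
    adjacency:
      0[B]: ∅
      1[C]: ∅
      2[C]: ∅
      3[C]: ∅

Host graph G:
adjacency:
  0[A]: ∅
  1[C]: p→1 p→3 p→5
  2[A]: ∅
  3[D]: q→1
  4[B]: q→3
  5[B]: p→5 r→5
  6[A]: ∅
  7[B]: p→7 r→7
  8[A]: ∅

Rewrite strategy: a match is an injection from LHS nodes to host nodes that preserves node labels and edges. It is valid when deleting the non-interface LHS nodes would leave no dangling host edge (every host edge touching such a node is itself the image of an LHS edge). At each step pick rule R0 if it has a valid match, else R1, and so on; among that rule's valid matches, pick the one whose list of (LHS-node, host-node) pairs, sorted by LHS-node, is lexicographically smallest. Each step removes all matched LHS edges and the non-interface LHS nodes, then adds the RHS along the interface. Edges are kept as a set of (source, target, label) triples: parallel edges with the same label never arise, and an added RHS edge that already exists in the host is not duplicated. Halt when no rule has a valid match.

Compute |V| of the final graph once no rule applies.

[0] host  ⇒  9 nodes, 9 edges  {1-p->1 1-p->3 1-p->5 3-q->1 4-q->3 5-p->5 5-r->5 7-p->7 7-r->7}
[1] R0 @ {0↦1, 1↦5}  ⇒  9 nodes, 7 edges  {1-p->3 3-q->1 4-q->3 5-p->5 5-r->5 7-p->7 7-r->7}
[2] R1 @ {0↦3, 1↦4, 2↦1}  ⇒  7 nodes, 4 edges  {5-p->5 5-r->5 7-p->7 7-r->7}
[3] R2 @ {0↦5, 1↦7, 2↦0}  ⇒  5 nodes, 2 edges  {7-p->7 7-r->7}
final graph: no rule applies after step 3
NF nodes: {1:C, 2:A, 6:A, 7:B, 8:A}

Answer: 5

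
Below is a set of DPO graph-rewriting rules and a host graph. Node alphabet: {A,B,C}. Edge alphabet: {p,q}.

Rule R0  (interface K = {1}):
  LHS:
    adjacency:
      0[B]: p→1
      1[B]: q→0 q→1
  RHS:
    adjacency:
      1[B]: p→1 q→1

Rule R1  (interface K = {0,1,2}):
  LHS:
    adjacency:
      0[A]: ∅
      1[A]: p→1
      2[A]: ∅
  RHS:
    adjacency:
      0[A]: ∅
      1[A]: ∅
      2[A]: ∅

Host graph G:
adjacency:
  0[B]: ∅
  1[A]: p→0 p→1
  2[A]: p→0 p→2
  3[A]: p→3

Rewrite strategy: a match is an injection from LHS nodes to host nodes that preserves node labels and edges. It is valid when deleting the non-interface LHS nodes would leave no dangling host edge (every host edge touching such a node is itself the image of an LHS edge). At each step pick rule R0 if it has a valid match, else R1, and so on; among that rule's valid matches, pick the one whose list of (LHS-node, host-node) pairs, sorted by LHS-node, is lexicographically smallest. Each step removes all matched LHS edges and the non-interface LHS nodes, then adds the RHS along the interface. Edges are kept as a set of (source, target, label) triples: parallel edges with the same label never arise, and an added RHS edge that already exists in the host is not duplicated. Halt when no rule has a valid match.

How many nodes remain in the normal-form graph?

[0] host  ⇒  4 nodes, 5 edges  {1-p->0 1-p->1 2-p->0 2-p->2 3-p->3}
[1] R1 @ {0↦1, 1↦2, 2↦3}  ⇒  4 nodes, 4 edges  {1-p->0 1-p->1 2-p->0 3-p->3}
[2] R1 @ {0↦1, 1↦3, 2↦2}  ⇒  4 nodes, 3 edges  {1-p->0 1-p->1 2-p->0}
[3] R1 @ {0↦2, 1↦1, 2↦3}  ⇒  4 nodes, 2 edges  {1-p->0 2-p->0}
normal form: no rule applies after step 3
NF nodes: {0:B, 1:A, 2:A, 3:A}

Answer: 4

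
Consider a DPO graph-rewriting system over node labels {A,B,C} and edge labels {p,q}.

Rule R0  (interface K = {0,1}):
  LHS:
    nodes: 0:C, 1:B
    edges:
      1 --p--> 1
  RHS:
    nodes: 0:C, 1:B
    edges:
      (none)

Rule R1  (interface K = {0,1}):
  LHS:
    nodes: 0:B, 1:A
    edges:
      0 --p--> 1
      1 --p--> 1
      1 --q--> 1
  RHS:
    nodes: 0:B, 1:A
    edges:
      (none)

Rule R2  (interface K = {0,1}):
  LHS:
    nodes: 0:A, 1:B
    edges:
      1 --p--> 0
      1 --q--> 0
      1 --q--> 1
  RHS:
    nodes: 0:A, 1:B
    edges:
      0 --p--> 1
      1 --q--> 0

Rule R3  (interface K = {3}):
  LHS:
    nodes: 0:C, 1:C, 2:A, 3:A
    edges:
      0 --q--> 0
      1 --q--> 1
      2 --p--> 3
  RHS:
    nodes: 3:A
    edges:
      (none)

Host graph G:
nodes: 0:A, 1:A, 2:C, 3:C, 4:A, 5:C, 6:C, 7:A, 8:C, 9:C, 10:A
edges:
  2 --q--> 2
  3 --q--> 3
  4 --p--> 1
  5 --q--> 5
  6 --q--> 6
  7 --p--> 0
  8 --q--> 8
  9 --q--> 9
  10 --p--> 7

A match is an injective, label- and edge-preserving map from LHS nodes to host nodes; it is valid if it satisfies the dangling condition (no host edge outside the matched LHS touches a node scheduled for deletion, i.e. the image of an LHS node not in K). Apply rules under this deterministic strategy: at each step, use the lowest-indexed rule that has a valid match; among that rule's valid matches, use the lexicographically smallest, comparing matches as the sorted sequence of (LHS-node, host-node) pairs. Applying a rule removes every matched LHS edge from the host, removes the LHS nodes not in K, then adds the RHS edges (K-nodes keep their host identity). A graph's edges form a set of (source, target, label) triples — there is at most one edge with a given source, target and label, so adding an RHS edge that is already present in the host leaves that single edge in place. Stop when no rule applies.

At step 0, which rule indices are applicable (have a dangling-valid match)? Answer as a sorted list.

R0: no valid match — LHS pattern not found
R1: no valid match — LHS pattern not found
R2: no valid match — LHS pattern not found
R3: 60 valid matches — {0↦2, 1↦3, 2↦4, 3↦1}, {0↦2, 1↦3, 2↦10, 3↦7}, {0↦2, 1↦5, 2↦4, 3↦1} (+57 more)

Answer: [R3]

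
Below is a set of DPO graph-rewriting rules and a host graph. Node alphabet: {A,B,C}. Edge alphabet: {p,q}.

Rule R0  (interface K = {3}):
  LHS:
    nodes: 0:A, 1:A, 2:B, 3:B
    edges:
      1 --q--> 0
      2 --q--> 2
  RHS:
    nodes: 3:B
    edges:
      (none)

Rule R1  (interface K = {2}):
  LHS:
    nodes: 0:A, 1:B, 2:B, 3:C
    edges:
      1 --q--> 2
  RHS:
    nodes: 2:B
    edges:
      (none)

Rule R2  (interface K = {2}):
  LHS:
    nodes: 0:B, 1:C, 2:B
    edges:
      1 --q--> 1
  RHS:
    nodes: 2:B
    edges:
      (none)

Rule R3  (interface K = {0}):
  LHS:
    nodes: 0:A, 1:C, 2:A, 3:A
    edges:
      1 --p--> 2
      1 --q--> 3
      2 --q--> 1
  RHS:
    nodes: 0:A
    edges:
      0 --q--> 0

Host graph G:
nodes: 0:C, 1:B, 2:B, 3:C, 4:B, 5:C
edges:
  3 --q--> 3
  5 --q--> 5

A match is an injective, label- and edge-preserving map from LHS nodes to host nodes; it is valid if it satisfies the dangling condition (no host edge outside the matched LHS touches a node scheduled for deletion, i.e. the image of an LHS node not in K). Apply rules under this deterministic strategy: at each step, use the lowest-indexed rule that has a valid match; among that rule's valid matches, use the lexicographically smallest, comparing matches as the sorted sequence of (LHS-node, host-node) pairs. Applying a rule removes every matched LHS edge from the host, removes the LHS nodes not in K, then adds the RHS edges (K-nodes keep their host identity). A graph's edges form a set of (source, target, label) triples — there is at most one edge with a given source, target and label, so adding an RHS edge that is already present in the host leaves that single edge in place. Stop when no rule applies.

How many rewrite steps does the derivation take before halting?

initial: |V|=6 |E|=2  E = 3-q->3 5-q->5
step 1: apply R2 at {0↦1, 1↦3, 2↦2}  → |V|=4 |E|=1  E = 5-q->5
step 2: apply R2 at {0↦2, 1↦5, 2↦4}  → |V|=2 |E|=0  E = ∅
halt: no rule applies after step 2

Answer: 2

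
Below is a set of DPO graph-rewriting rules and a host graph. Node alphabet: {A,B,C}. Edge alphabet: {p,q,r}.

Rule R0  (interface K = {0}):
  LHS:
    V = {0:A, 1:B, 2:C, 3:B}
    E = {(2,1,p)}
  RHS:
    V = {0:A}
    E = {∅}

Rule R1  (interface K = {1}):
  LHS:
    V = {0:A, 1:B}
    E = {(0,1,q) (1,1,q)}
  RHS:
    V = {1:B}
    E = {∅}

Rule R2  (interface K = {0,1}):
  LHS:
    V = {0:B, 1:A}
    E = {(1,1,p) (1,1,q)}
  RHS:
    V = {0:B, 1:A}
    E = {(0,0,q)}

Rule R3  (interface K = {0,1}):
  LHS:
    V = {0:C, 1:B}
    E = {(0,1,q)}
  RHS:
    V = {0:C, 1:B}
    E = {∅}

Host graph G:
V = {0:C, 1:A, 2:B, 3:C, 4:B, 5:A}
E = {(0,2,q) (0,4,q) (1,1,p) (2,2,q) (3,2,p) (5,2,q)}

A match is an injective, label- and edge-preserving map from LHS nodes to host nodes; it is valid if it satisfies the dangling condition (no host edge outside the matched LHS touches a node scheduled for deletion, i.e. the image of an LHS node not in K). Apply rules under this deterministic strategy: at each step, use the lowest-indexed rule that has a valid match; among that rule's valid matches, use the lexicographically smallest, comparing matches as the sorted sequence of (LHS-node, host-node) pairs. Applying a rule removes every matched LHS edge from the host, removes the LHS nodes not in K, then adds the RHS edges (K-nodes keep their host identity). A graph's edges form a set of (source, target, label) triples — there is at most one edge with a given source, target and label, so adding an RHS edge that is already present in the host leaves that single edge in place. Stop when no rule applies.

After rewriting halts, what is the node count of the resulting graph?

Answer: 2

Steps:
start.  V:6 E:6  edges: 0-q->2 0-q->4 1-p->1 2-q->2 3-p->2 5-q->2
1. fire R1 via {0↦5, 1↦2}  →  V:5 E:4  edges: 0-q->2 0-q->4 1-p->1 3-p->2
2. fire R3 via {0↦0, 1↦2}  →  V:5 E:3  edges: 0-q->4 1-p->1 3-p->2
3. fire R3 via {0↦0, 1↦4}  →  V:5 E:2  edges: 1-p->1 3-p->2
4. fire R0 via {0↦1, 1↦2, 2↦3, 3↦4}  →  V:2 E:1  edges: 1-p->1
final graph: no rule applies after step 4
NF nodes: {0:C, 1:A}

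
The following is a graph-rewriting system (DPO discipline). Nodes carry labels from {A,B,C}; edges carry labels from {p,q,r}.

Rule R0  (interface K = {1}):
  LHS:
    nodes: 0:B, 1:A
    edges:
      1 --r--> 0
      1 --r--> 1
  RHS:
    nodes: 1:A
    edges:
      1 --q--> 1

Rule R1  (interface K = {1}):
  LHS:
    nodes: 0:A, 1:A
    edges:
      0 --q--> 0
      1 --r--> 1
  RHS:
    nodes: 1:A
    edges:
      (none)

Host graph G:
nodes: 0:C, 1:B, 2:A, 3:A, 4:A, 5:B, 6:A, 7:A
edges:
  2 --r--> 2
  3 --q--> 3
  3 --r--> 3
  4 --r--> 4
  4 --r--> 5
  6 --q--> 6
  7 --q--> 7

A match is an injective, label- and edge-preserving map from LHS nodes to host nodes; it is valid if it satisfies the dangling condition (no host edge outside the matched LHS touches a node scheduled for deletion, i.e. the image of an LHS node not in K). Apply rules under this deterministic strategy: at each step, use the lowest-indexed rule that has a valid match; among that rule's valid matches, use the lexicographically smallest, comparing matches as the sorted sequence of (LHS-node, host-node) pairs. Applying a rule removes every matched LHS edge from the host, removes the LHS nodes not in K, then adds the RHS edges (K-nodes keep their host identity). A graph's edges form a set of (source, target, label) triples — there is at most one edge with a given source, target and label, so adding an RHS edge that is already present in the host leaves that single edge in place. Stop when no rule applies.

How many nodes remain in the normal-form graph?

start.  V:8 E:7  edges: 2-r->2 3-q->3 3-r->3 4-r->4 4-r->5 6-q->6 7-q->7
1. fire R0 via {0↦5, 1↦4}  →  V:7 E:6  edges: 2-r->2 3-q->3 3-r->3 4-q->4 6-q->6 7-q->7
2. fire R1 via {0↦4, 1↦2}  →  V:6 E:4  edges: 3-q->3 3-r->3 6-q->6 7-q->7
3. fire R1 via {0↦6, 1↦3}  →  V:5 E:2  edges: 3-q->3 7-q->7
halt: no rule applies after step 3
NF nodes: {0:C, 1:B, 2:A, 3:A, 7:A}

Answer: 5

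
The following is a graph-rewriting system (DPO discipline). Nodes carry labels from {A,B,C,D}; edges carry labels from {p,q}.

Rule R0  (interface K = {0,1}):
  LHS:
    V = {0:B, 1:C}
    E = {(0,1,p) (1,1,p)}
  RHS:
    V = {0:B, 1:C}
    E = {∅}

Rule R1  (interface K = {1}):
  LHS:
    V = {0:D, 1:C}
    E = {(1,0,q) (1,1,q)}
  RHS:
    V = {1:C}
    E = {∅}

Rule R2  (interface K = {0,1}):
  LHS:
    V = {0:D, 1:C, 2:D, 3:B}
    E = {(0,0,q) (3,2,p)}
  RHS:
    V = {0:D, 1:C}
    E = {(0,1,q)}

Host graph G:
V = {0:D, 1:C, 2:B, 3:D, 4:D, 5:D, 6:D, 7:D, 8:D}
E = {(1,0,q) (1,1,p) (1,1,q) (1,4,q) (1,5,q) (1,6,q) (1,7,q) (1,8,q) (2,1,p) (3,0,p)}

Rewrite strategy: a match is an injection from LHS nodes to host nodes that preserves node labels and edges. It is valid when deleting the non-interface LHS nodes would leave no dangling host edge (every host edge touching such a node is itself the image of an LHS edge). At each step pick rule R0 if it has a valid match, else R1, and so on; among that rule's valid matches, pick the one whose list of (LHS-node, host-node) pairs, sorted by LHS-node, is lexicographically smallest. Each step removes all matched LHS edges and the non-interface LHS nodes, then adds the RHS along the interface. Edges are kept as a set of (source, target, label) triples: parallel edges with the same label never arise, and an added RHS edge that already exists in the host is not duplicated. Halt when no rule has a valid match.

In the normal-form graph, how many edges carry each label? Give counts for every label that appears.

start.  V:9 E:10  edges: 1-q->0 1-p->1 1-q->1 1-q->4 1-q->5 1-q->6 1-q->7 1-q->8 2-p->1 3-p->0
1. fire R0 via {0↦2, 1↦1}  →  V:9 E:8  edges: 1-q->0 1-q->1 1-q->4 1-q->5 1-q->6 1-q->7 1-q->8 3-p->0
2. fire R1 via {0↦4, 1↦1}  →  V:8 E:6  edges: 1-q->0 1-q->5 1-q->6 1-q->7 1-q->8 3-p->0
normal form: no rule applies after step 2
NF edges: [(1, 0, 'q'), (1, 5, 'q'), (1, 6, 'q'), (1, 7, 'q'), (1, 8, 'q'), (3, 0, 'p')]

Answer: p:1 q:5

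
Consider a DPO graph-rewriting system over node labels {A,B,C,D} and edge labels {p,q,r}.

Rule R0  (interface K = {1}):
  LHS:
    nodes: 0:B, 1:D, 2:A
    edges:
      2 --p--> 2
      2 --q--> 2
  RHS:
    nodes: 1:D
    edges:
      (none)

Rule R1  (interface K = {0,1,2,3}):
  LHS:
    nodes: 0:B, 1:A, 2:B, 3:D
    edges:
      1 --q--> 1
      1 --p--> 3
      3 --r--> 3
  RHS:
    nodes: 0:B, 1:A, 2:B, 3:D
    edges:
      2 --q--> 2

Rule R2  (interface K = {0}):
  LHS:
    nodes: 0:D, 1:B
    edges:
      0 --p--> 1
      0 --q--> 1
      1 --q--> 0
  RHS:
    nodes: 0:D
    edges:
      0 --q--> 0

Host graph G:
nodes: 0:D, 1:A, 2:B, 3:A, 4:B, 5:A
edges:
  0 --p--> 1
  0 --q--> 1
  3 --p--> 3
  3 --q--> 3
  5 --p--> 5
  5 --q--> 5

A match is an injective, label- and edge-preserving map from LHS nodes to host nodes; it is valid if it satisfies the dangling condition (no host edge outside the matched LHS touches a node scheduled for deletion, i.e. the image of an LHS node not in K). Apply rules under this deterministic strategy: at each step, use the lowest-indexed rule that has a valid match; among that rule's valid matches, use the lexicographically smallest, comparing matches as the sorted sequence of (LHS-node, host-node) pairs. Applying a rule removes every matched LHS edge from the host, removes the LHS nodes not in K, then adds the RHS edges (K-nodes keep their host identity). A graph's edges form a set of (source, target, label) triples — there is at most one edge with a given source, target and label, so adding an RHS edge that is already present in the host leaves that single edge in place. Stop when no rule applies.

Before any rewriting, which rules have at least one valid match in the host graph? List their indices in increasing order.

Answer: [R0]

Steps:
R0: 4 valid matches — {0↦2, 1↦0, 2↦3}, {0↦2, 1↦0, 2↦5}, {0↦4, 1↦0, 2↦3} (+1 more)
R1: no valid match — LHS pattern not found
R2: no valid match — LHS pattern not found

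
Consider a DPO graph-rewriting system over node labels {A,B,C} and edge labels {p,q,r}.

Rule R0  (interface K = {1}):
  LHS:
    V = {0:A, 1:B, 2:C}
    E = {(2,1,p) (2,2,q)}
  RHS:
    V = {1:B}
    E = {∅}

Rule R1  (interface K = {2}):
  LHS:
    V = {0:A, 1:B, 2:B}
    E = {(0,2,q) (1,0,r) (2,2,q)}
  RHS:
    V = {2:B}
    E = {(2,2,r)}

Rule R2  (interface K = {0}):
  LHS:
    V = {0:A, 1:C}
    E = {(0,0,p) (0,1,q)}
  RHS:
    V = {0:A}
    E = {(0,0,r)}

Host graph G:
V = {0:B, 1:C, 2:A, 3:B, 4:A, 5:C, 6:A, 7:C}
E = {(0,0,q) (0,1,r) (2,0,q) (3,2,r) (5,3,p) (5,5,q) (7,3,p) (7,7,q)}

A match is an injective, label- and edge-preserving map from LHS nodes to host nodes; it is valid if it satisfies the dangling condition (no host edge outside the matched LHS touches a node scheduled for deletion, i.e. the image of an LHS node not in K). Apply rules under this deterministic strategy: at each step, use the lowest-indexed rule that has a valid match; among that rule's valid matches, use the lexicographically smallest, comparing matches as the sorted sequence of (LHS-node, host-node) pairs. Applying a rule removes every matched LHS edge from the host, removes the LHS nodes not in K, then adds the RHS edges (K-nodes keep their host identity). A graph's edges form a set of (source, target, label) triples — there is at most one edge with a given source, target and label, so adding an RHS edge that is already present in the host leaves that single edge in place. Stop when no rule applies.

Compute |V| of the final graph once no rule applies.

Answer: 2

Derivation:
start.  V:8 E:8  edges: 0-q->0 0-r->1 2-q->0 3-r->2 5-p->3 5-q->5 7-p->3 7-q->7
1. fire R0 via {0↦4, 1↦3, 2↦5}  →  V:6 E:6  edges: 0-q->0 0-r->1 2-q->0 3-r->2 7-p->3 7-q->7
2. fire R0 via {0↦6, 1↦3, 2↦7}  →  V:4 E:4  edges: 0-q->0 0-r->1 2-q->0 3-r->2
3. fire R1 via {0↦2, 1↦3, 2↦0}  →  V:2 E:2  edges: 0-r->0 0-r->1
normal form: no rule applies after step 3
NF nodes: {0:B, 1:C}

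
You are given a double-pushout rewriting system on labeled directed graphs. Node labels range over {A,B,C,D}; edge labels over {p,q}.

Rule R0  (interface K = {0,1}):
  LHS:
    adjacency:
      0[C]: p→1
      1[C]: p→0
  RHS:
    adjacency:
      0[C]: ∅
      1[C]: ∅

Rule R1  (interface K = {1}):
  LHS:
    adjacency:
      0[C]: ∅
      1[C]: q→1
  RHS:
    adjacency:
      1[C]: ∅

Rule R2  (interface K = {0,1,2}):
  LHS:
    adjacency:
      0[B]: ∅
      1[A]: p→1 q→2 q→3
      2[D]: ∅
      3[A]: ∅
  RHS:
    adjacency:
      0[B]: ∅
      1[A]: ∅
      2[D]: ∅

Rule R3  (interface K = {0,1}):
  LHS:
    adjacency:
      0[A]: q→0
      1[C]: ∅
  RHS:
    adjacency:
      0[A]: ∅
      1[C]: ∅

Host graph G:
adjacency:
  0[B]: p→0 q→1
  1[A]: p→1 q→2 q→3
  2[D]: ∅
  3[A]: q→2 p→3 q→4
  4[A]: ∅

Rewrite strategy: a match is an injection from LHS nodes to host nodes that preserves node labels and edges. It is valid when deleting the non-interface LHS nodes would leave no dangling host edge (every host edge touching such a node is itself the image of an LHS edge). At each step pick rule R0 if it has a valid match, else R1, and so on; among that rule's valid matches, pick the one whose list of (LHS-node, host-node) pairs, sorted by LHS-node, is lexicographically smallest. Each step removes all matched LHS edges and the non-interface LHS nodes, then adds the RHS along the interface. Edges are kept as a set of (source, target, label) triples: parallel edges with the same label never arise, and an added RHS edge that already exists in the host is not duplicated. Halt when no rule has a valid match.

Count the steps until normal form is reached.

initial: |V|=5 |E|=8  E = 0-p->0 0-q->1 1-p->1 1-q->2 1-q->3 3-q->2 3-p->3 3-q->4
step 1: apply R2 at {0↦0, 1↦3, 2↦2, 3↦4}  → |V|=4 |E|=5  E = 0-p->0 0-q->1 1-p->1 1-q->2 1-q->3
step 2: apply R2 at {0↦0, 1↦1, 2↦2, 3↦3}  → |V|=3 |E|=2  E = 0-p->0 0-q->1
normal form: no rule applies after step 2

Answer: 2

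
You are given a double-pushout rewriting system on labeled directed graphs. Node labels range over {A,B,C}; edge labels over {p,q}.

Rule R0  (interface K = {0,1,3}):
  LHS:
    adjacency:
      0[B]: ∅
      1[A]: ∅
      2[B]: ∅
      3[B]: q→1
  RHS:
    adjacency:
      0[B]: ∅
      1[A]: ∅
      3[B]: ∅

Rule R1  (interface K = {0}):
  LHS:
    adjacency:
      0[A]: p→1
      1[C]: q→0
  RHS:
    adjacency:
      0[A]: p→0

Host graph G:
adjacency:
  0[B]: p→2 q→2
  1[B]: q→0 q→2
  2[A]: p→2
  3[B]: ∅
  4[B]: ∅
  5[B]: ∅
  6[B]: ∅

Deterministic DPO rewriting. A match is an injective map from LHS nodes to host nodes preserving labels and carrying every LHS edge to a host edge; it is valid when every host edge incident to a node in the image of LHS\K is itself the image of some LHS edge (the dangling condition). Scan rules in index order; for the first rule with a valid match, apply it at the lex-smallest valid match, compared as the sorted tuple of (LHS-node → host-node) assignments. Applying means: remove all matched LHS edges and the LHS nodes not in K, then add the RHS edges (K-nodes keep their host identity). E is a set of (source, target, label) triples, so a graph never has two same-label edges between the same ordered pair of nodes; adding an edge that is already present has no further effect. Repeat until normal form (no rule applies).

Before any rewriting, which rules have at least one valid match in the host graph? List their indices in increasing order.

R0: 32 valid matches — {0↦0, 1↦2, 2↦3, 3↦1}, {0↦0, 1↦2, 2↦4, 3↦1}, {0↦0, 1↦2, 2↦5, 3↦1} (+29 more)
R1: no valid match — LHS pattern not found

Answer: [R0]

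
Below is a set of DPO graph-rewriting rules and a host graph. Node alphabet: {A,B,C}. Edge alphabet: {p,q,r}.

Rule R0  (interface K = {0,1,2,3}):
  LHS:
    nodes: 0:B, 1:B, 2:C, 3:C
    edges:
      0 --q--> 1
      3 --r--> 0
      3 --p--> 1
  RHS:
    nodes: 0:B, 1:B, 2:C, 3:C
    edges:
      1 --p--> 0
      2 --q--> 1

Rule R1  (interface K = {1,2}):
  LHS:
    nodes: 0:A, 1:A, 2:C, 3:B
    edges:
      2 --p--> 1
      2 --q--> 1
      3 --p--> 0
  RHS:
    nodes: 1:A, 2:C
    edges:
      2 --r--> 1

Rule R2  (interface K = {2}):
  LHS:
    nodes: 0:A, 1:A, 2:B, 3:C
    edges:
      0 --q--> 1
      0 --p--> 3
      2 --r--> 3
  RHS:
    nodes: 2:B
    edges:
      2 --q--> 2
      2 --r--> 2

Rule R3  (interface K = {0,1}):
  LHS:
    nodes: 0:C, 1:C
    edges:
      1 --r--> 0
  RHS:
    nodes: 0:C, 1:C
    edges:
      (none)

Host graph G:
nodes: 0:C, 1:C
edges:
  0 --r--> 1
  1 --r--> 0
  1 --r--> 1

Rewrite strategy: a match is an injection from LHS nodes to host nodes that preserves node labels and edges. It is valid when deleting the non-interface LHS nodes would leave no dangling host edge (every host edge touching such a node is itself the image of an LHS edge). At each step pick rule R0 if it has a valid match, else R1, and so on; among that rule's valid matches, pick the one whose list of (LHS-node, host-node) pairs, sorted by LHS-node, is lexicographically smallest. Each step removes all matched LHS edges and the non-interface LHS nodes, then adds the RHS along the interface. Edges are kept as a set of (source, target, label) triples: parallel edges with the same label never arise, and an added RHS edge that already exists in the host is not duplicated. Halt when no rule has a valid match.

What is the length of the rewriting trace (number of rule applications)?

Answer: 2

Derivation:
start.  V:2 E:3  edges: 0-r->1 1-r->0 1-r->1
1. fire R3 via {0↦0, 1↦1}  →  V:2 E:2  edges: 0-r->1 1-r->1
2. fire R3 via {0↦1, 1↦0}  →  V:2 E:1  edges: 1-r->1
normal form: no rule applies after step 2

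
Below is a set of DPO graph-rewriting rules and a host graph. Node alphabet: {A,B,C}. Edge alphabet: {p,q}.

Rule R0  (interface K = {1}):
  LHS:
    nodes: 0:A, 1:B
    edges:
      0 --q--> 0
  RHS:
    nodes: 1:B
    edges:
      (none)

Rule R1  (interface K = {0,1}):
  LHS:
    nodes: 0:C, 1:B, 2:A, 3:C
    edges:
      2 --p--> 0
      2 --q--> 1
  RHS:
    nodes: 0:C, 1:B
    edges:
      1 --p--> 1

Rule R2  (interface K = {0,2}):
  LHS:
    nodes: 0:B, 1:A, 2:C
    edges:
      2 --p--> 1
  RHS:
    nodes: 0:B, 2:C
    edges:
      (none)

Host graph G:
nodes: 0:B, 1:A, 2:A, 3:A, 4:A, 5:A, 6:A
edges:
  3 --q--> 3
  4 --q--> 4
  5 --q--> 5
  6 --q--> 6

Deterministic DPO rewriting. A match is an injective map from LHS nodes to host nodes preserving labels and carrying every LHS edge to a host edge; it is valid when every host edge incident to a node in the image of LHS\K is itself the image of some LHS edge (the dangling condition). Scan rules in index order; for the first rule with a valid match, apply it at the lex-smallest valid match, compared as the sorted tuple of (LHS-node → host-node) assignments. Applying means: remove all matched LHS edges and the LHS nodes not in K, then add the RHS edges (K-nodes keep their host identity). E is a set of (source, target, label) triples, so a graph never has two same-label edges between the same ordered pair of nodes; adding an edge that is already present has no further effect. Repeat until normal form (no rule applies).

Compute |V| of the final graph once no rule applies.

Answer: 3

Derivation:
initial: |V|=7 |E|=4  E = 3-q->3 4-q->4 5-q->5 6-q->6
step 1: apply R0 at {0↦3, 1↦0}  → |V|=6 |E|=3  E = 4-q->4 5-q->5 6-q->6
step 2: apply R0 at {0↦4, 1↦0}  → |V|=5 |E|=2  E = 5-q->5 6-q->6
step 3: apply R0 at {0↦5, 1↦0}  → |V|=4 |E|=1  E = 6-q->6
step 4: apply R0 at {0↦6, 1↦0}  → |V|=3 |E|=0  E = ∅
final graph: no rule applies after step 4
NF nodes: {0:B, 1:A, 2:A}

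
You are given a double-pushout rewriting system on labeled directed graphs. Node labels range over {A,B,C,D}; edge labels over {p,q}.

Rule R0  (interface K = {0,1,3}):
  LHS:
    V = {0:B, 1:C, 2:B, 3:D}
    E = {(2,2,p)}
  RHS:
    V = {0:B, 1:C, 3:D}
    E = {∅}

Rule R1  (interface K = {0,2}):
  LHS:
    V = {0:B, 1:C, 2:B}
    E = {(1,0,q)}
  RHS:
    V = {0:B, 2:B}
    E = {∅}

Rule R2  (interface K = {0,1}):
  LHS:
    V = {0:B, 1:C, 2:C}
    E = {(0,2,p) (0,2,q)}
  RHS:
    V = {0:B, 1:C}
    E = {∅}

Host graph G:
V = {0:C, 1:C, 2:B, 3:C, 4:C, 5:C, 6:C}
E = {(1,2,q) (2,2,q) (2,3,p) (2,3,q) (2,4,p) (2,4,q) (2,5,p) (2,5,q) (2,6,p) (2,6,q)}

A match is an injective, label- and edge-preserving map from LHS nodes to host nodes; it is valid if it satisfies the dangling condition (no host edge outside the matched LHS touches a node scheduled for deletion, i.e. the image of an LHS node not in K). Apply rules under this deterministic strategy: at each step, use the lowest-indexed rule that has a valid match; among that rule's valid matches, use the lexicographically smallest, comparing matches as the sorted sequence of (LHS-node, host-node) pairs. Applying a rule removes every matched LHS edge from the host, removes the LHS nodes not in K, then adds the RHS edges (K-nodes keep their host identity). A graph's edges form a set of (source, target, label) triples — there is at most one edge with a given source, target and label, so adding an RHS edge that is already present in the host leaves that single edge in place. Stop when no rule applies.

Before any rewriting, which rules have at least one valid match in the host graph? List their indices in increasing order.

Answer: [R2]

Derivation:
R0: no valid match — LHS pattern not found
R1: no valid match — LHS pattern not found
R2: 20 valid matches — {0↦2, 1↦0, 2↦3}, {0↦2, 1↦0, 2↦4}, {0↦2, 1↦0, 2↦5} (+17 more)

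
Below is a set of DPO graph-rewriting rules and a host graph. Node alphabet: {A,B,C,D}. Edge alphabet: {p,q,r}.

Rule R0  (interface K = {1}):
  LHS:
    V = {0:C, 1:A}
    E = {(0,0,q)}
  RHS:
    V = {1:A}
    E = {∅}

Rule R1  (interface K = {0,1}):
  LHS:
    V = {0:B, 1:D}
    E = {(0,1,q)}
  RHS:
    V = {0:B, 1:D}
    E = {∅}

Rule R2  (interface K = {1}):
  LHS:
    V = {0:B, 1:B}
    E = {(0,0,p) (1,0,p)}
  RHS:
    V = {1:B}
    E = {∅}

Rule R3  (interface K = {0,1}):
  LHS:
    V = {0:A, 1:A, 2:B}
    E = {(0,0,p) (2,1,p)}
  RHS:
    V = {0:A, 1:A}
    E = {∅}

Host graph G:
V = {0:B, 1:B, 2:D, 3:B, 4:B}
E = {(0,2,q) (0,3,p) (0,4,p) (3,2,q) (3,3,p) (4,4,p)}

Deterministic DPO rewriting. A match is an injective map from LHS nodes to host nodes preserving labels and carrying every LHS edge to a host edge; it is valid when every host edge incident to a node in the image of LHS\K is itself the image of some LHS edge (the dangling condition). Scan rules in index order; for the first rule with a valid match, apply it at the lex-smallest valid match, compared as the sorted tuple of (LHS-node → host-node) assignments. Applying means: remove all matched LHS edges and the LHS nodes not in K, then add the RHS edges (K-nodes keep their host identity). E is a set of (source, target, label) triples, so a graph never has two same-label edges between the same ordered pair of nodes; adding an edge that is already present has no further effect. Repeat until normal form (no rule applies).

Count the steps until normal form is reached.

Answer: 4

Steps:
initial: |V|=5 |E|=6  E = 0-q->2 0-p->3 0-p->4 3-q->2 3-p->3 4-p->4
step 1: apply R1 at {0↦0, 1↦2}  → |V|=5 |E|=5  E = 0-p->3 0-p->4 3-q->2 3-p->3 4-p->4
step 2: apply R1 at {0↦3, 1↦2}  → |V|=5 |E|=4  E = 0-p->3 0-p->4 3-p->3 4-p->4
step 3: apply R2 at {0↦3, 1↦0}  → |V|=4 |E|=2  E = 0-p->4 4-p->4
step 4: apply R2 at {0↦4, 1↦0}  → |V|=3 |E|=0  E = ∅
normal form: no rule applies after step 4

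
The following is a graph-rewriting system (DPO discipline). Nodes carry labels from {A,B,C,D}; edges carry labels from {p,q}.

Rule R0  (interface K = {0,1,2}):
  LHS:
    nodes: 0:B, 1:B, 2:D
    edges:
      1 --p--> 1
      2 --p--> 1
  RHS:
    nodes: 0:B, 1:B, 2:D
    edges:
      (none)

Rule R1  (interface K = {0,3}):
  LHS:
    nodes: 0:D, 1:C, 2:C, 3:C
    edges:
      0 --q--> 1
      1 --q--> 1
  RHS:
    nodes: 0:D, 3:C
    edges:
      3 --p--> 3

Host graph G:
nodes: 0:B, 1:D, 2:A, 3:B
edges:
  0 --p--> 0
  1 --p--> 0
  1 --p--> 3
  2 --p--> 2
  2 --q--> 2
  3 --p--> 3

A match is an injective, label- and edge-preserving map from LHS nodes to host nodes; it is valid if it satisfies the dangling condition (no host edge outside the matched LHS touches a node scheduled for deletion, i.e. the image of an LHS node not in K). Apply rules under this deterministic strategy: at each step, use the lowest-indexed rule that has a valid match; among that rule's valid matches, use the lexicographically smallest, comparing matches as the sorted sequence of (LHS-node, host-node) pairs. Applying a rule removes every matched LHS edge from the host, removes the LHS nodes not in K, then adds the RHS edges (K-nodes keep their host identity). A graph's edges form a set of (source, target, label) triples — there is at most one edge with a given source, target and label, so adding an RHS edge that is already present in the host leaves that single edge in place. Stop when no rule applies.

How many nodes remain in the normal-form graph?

Answer: 4

Steps:
initial: |V|=4 |E|=6  E = 0-p->0 1-p->0 1-p->3 2-p->2 2-q->2 3-p->3
step 1: apply R0 at {0↦0, 1↦3, 2↦1}  → |V|=4 |E|=4  E = 0-p->0 1-p->0 2-p->2 2-q->2
step 2: apply R0 at {0↦3, 1↦0, 2↦1}  → |V|=4 |E|=2  E = 2-p->2 2-q->2
halt: no rule applies after step 2
NF nodes: {0:B, 1:D, 2:A, 3:B}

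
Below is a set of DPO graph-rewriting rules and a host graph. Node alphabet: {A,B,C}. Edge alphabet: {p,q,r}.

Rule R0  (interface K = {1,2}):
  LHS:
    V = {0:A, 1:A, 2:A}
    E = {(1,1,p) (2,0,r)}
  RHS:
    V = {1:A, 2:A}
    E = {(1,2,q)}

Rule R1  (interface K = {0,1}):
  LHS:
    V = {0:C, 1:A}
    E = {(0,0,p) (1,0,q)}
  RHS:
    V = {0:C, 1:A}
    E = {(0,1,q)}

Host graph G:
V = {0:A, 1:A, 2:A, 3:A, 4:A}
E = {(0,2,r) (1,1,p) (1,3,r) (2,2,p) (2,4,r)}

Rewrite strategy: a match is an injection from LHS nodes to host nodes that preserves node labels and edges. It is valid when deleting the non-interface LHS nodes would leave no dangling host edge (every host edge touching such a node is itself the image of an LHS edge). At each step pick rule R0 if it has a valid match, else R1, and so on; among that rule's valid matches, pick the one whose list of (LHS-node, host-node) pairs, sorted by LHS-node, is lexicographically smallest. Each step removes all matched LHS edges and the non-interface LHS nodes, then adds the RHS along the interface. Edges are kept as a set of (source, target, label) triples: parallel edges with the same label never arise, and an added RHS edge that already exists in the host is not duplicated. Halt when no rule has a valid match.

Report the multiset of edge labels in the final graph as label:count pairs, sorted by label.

[0] host  ⇒  5 nodes, 5 edges  {0-r->2 1-p->1 1-r->3 2-p->2 2-r->4}
[1] R0 @ {0↦3, 1↦2, 2↦1}  ⇒  4 nodes, 4 edges  {0-r->2 1-p->1 2-q->1 2-r->4}
[2] R0 @ {0↦4, 1↦1, 2↦2}  ⇒  3 nodes, 3 edges  {0-r->2 1-q->2 2-q->1}
final graph: no rule applies after step 2
NF edges: [(0, 2, 'r'), (1, 2, 'q'), (2, 1, 'q')]

Answer: q:2 r:1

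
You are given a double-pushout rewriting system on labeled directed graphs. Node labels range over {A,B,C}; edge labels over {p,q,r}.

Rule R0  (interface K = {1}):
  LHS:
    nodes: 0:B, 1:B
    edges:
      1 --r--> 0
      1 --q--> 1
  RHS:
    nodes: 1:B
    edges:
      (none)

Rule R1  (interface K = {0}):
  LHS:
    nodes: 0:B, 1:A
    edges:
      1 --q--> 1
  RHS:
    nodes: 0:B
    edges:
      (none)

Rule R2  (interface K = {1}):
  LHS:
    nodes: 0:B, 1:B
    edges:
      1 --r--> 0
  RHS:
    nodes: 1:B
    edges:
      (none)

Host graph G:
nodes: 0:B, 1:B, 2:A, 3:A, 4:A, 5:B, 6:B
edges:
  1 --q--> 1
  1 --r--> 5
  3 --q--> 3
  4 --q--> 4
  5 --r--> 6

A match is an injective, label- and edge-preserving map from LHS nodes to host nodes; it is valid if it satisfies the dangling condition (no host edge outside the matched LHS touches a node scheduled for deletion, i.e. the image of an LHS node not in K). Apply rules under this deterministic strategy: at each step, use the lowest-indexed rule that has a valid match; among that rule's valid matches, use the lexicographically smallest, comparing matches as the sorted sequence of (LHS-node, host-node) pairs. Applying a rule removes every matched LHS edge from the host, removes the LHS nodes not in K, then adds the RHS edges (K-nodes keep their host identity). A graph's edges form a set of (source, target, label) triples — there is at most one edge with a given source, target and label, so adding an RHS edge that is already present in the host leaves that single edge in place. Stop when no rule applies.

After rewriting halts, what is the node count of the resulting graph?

initial: |V|=7 |E|=5  E = 1-q->1 1-r->5 3-q->3 4-q->4 5-r->6
step 1: apply R1 at {0↦0, 1↦3}  → |V|=6 |E|=4  E = 1-q->1 1-r->5 4-q->4 5-r->6
step 2: apply R1 at {0↦0, 1↦4}  → |V|=5 |E|=3  E = 1-q->1 1-r->5 5-r->6
step 3: apply R2 at {0↦6, 1↦5}  → |V|=4 |E|=2  E = 1-q->1 1-r->5
step 4: apply R0 at {0↦5, 1↦1}  → |V|=3 |E|=0  E = ∅
halt: no rule applies after step 4
NF nodes: {0:B, 1:B, 2:A}

Answer: 3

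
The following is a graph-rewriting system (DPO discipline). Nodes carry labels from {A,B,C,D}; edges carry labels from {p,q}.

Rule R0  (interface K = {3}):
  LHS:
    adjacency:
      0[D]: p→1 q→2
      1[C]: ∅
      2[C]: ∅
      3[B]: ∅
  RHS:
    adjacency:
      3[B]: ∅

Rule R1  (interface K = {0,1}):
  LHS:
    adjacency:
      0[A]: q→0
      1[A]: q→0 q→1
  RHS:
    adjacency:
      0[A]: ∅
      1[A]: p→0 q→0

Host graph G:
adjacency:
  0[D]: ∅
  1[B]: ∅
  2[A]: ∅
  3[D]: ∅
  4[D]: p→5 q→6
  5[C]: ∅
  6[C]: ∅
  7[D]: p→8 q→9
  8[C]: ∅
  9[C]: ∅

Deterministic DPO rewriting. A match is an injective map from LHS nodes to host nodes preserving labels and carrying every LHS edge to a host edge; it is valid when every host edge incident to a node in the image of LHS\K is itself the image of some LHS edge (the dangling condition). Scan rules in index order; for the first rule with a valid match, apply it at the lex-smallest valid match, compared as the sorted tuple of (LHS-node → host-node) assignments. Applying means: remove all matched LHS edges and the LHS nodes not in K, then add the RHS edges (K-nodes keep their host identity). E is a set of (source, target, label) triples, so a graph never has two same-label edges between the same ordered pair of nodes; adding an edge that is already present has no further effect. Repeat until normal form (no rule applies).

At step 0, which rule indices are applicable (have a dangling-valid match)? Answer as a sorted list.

Answer: [R0]

Steps:
R0: 2 valid matches — {0↦4, 1↦5, 2↦6, 3↦1}, {0↦7, 1↦8, 2↦9, 3↦1}
R1: no valid match — LHS pattern not found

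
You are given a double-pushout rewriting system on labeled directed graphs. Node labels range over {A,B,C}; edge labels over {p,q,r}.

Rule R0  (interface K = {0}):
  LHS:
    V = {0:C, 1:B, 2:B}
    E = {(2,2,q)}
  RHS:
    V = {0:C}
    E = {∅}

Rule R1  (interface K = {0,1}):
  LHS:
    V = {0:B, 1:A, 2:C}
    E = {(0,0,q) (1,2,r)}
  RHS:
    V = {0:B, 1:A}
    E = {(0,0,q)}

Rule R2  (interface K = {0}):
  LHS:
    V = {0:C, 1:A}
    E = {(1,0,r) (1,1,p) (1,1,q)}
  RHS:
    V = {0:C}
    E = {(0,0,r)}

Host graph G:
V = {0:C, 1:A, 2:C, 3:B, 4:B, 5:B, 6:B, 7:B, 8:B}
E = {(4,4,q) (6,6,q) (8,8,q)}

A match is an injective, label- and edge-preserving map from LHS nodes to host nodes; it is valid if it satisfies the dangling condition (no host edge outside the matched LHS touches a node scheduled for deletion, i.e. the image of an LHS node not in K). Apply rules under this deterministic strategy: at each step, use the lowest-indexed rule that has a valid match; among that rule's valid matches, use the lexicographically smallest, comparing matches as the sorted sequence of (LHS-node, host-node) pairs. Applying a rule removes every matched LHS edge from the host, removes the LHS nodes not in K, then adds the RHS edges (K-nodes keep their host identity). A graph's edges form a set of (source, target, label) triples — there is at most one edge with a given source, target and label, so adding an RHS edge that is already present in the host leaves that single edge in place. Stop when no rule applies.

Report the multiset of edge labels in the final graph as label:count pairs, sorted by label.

[0] host  ⇒  9 nodes, 3 edges  {4-q->4 6-q->6 8-q->8}
[1] R0 @ {0↦0, 1↦3, 2↦4}  ⇒  7 nodes, 2 edges  {6-q->6 8-q->8}
[2] R0 @ {0↦0, 1↦5, 2↦6}  ⇒  5 nodes, 1 edges  {8-q->8}
[3] R0 @ {0↦0, 1↦7, 2↦8}  ⇒  3 nodes, 0 edges  {∅}
halt: no rule applies after step 3
NF edges: []

Answer: (no edges)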